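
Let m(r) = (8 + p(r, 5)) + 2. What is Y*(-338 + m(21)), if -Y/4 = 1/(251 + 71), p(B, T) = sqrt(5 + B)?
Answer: 656/161 - 2*sqrt(26)/161 ≈ 4.0112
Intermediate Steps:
m(r) = 10 + sqrt(5 + r) (m(r) = (8 + sqrt(5 + r)) + 2 = 10 + sqrt(5 + r))
Y = -2/161 (Y = -4/(251 + 71) = -4/322 = -4*1/322 = -2/161 ≈ -0.012422)
Y*(-338 + m(21)) = -2*(-338 + (10 + sqrt(5 + 21)))/161 = -2*(-338 + (10 + sqrt(26)))/161 = -2*(-328 + sqrt(26))/161 = 656/161 - 2*sqrt(26)/161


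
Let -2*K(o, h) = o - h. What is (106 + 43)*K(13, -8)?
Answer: -3129/2 ≈ -1564.5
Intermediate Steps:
K(o, h) = h/2 - o/2 (K(o, h) = -(o - h)/2 = h/2 - o/2)
(106 + 43)*K(13, -8) = (106 + 43)*((½)*(-8) - ½*13) = 149*(-4 - 13/2) = 149*(-21/2) = -3129/2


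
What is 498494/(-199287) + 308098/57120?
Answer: 783951163/271030320 ≈ 2.8925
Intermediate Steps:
498494/(-199287) + 308098/57120 = 498494*(-1/199287) + 308098*(1/57120) = -498494/199287 + 22007/4080 = 783951163/271030320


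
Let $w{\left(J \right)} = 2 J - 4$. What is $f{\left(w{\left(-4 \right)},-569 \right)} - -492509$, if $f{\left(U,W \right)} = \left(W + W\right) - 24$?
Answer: $491347$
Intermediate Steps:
$w{\left(J \right)} = -4 + 2 J$
$f{\left(U,W \right)} = -24 + 2 W$ ($f{\left(U,W \right)} = 2 W - 24 = -24 + 2 W$)
$f{\left(w{\left(-4 \right)},-569 \right)} - -492509 = \left(-24 + 2 \left(-569\right)\right) - -492509 = \left(-24 - 1138\right) + 492509 = -1162 + 492509 = 491347$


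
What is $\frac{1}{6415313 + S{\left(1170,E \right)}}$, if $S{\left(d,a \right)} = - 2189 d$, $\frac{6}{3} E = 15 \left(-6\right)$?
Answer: $\frac{1}{3854183} \approx 2.5946 \cdot 10^{-7}$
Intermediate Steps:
$E = -45$ ($E = \frac{15 \left(-6\right)}{2} = \frac{1}{2} \left(-90\right) = -45$)
$\frac{1}{6415313 + S{\left(1170,E \right)}} = \frac{1}{6415313 - 2561130} = \frac{1}{3854183}$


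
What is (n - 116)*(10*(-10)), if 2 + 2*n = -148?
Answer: 19100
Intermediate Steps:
n = -75 (n = -1 + (1/2)*(-148) = -1 - 74 = -75)
(n - 116)*(10*(-10)) = (-75 - 116)*(10*(-10)) = -191*(-100) = 19100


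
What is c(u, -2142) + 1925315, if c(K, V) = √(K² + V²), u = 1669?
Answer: 1925315 + 5*√294949 ≈ 1.9280e+6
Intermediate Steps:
c(u, -2142) + 1925315 = √(1669² + (-2142)²) + 1925315 = √(2785561 + 4588164) + 1925315 = √7373725 + 1925315 = 5*√294949 + 1925315 = 1925315 + 5*√294949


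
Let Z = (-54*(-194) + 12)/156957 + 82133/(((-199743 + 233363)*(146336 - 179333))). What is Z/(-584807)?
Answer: -3874022437013/33942526266467887620 ≈ -1.1413e-7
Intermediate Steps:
Z = 3874022437013/58040560845660 (Z = (10476 + 12)*(1/156957) + 82133/((33620*(-32997))) = 10488*(1/156957) + 82133/(-1109359140) = 3496/52319 + 82133*(-1/1109359140) = 3496/52319 - 82133/1109359140 = 3874022437013/58040560845660 ≈ 0.066747)
Z/(-584807) = (3874022437013/58040560845660)/(-584807) = (3874022437013/58040560845660)*(-1/584807) = -3874022437013/33942526266467887620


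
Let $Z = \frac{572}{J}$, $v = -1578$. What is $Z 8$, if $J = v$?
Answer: $- \frac{2288}{789} \approx -2.8999$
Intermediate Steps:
$J = -1578$
$Z = - \frac{286}{789}$ ($Z = \frac{572}{-1578} = 572 \left(- \frac{1}{1578}\right) = - \frac{286}{789} \approx -0.36248$)
$Z 8 = \left(- \frac{286}{789}\right) 8 = - \frac{2288}{789}$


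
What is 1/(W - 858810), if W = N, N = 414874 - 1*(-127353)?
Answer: -1/316583 ≈ -3.1587e-6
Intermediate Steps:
N = 542227 (N = 414874 + 127353 = 542227)
W = 542227
1/(W - 858810) = 1/(542227 - 858810) = 1/(-316583) = -1/316583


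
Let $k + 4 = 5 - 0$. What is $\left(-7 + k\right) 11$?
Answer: $-66$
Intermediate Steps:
$k = 1$ ($k = -4 + \left(5 - 0\right) = -4 + \left(5 + 0\right) = -4 + 5 = 1$)
$\left(-7 + k\right) 11 = \left(-7 + 1\right) 11 = \left(-6\right) 11 = -66$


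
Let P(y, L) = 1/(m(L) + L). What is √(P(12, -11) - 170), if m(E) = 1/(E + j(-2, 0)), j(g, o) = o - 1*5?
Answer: I*√5328762/177 ≈ 13.042*I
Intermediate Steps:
j(g, o) = -5 + o (j(g, o) = o - 5 = -5 + o)
m(E) = 1/(-5 + E) (m(E) = 1/(E + (-5 + 0)) = 1/(E - 5) = 1/(-5 + E))
P(y, L) = 1/(L + 1/(-5 + L)) (P(y, L) = 1/(1/(-5 + L) + L) = 1/(L + 1/(-5 + L)))
√(P(12, -11) - 170) = √((-5 - 11)/(1 - 11*(-5 - 11)) - 170) = √(-16/(1 - 11*(-16)) - 170) = √(-16/(1 + 176) - 170) = √(-16/177 - 170) = √(-30106/177) = I*√5328762/177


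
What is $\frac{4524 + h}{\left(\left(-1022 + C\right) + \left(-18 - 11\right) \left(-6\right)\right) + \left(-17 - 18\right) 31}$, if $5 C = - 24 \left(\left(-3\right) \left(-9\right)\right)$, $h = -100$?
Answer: $- \frac{22120}{10313} \approx -2.1449$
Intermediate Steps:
$C = - \frac{648}{5}$ ($C = \frac{\left(-24\right) \left(\left(-3\right) \left(-9\right)\right)}{5} = \frac{\left(-24\right) 27}{5} = \frac{1}{5} \left(-648\right) = - \frac{648}{5} \approx -129.6$)
$\frac{4524 + h}{\left(\left(-1022 + C\right) + \left(-18 - 11\right) \left(-6\right)\right) + \left(-17 - 18\right) 31} = \frac{4524 - 100}{\left(\left(-1022 - \frac{648}{5}\right) + \left(-18 - 11\right) \left(-6\right)\right) + \left(-17 - 18\right) 31} = \frac{4424}{\left(- \frac{5758}{5} - -174\right) - 1085} = \frac{4424}{\left(- \frac{5758}{5} + 174\right) - 1085} = \frac{4424}{- \frac{4888}{5} - 1085} = \frac{4424}{- \frac{10313}{5}} = 4424 \left(- \frac{5}{10313}\right) = - \frac{22120}{10313}$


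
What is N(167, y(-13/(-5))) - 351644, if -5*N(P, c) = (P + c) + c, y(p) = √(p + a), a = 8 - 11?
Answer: -1758387/5 - 2*I*√10/25 ≈ -3.5168e+5 - 0.25298*I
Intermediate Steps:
a = -3
y(p) = √(-3 + p) (y(p) = √(p - 3) = √(-3 + p))
N(P, c) = -2*c/5 - P/5 (N(P, c) = -((P + c) + c)/5 = -(P + 2*c)/5 = -2*c/5 - P/5)
N(167, y(-13/(-5))) - 351644 = (-2*√(-3 - 13/(-5))/5 - ⅕*167) - 351644 = (-2*√(-3 - 13*(-⅕))/5 - 167/5) - 351644 = (-2*√(-3 + 13/5)/5 - 167/5) - 351644 = (-2*I*√10/25 - 167/5) - 351644 = (-167/5 - 2*I*√10/25) - 351644 = -1758387/5 - 2*I*√10/25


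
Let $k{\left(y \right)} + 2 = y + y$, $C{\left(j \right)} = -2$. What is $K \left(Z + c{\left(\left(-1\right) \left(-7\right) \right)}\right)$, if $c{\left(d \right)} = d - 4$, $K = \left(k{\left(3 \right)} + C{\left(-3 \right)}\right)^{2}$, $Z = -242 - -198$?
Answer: $-164$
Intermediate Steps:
$Z = -44$ ($Z = -242 + 198 = -44$)
$k{\left(y \right)} = -2 + 2 y$ ($k{\left(y \right)} = -2 + \left(y + y\right) = -2 + 2 y$)
$K = 4$ ($K = \left(\left(-2 + 2 \cdot 3\right) - 2\right)^{2} = \left(\left(-2 + 6\right) - 2\right)^{2} = \left(4 - 2\right)^{2} = 2^{2} = 4$)
$c{\left(d \right)} = -4 + d$ ($c{\left(d \right)} = d - 4 = -4 + d$)
$K \left(Z + c{\left(\left(-1\right) \left(-7\right) \right)}\right) = 4 \left(-44 - -3\right) = 4 \left(-44 + \left(-4 + 7\right)\right) = 4 \left(-44 + 3\right) = 4 \left(-41\right) = -164$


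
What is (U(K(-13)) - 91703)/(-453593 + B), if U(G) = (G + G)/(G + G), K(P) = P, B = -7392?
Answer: 91702/460985 ≈ 0.19893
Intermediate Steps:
U(G) = 1 (U(G) = (2*G)/((2*G)) = (2*G)*(1/(2*G)) = 1)
(U(K(-13)) - 91703)/(-453593 + B) = (1 - 91703)/(-453593 - 7392) = -91702/(-460985) = -91702*(-1/460985) = 91702/460985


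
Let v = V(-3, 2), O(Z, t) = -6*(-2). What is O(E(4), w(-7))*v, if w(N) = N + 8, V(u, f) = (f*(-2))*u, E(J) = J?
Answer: 144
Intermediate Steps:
V(u, f) = -2*f*u (V(u, f) = (-2*f)*u = -2*f*u)
w(N) = 8 + N
O(Z, t) = 12
v = 12 (v = -2*2*(-3) = 12)
O(E(4), w(-7))*v = 12*12 = 144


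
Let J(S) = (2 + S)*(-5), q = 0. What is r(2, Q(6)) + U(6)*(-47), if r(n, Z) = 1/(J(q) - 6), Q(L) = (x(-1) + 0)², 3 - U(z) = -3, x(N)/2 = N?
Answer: -4513/16 ≈ -282.06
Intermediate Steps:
x(N) = 2*N
U(z) = 6 (U(z) = 3 - 1*(-3) = 3 + 3 = 6)
J(S) = -10 - 5*S
Q(L) = 4 (Q(L) = (2*(-1) + 0)² = (-2 + 0)² = (-2)² = 4)
r(n, Z) = -1/16 (r(n, Z) = 1/((-10 - 5*0) - 6) = 1/((-10 + 0) - 6) = 1/(-10 - 6) = 1/(-16) = -1/16)
r(2, Q(6)) + U(6)*(-47) = -1/16 + 6*(-47) = -1/16 - 282 = -4513/16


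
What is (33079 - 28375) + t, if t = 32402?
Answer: 37106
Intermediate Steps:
(33079 - 28375) + t = (33079 - 28375) + 32402 = 4704 + 32402 = 37106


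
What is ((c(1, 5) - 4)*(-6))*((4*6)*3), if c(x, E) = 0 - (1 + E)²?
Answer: 17280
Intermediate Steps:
c(x, E) = -(1 + E)²
((c(1, 5) - 4)*(-6))*((4*6)*3) = ((-(1 + 5)² - 4)*(-6))*((4*6)*3) = ((-1*6² - 4)*(-6))*(24*3) = ((-1*36 - 4)*(-6))*72 = ((-36 - 4)*(-6))*72 = -40*(-6)*72 = 240*72 = 17280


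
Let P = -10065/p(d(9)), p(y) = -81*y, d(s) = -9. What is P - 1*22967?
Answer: -5584336/243 ≈ -22981.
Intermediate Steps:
P = -3355/243 (P = -10065/((-81*(-9))) = -10065/729 = -10065*1/729 = -3355/243 ≈ -13.807)
P - 1*22967 = -3355/243 - 1*22967 = -3355/243 - 22967 = -5584336/243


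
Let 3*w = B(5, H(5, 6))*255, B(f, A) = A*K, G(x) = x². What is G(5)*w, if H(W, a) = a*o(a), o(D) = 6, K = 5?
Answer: 382500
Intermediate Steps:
H(W, a) = 6*a (H(W, a) = a*6 = 6*a)
B(f, A) = 5*A (B(f, A) = A*5 = 5*A)
w = 15300 (w = ((5*(6*6))*255)/3 = ((5*36)*255)/3 = (180*255)/3 = (⅓)*45900 = 15300)
G(5)*w = 5²*15300 = 25*15300 = 382500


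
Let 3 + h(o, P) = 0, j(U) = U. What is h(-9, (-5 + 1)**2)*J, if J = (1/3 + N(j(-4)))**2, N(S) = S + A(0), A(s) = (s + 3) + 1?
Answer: -1/3 ≈ -0.33333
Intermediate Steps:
A(s) = 4 + s (A(s) = (3 + s) + 1 = 4 + s)
h(o, P) = -3 (h(o, P) = -3 + 0 = -3)
N(S) = 4 + S (N(S) = S + (4 + 0) = S + 4 = 4 + S)
J = 1/9 (J = (1/3 + (4 - 4))**2 = (1/3 + 0)**2 = (1/3)**2 = 1/9 ≈ 0.11111)
h(-9, (-5 + 1)**2)*J = -3*1/9 = -1/3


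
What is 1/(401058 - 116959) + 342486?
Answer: 97299930115/284099 ≈ 3.4249e+5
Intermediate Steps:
1/(401058 - 116959) + 342486 = 1/284099 + 342486 = 97299930115/284099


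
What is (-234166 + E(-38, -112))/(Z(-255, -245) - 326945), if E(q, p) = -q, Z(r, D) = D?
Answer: 117064/163595 ≈ 0.71557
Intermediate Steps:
(-234166 + E(-38, -112))/(Z(-255, -245) - 326945) = (-234166 - 1*(-38))/(-245 - 326945) = (-234166 + 38)/(-327190) = -234128*(-1/327190) = 117064/163595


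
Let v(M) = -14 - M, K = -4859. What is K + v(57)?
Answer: -4930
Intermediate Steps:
K + v(57) = -4859 + (-14 - 1*57) = -4859 + (-14 - 57) = -4859 - 71 = -4930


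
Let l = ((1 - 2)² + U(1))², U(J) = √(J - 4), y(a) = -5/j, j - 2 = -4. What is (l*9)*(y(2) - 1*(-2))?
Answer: -81 + 81*I*√3 ≈ -81.0 + 140.3*I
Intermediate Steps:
j = -2 (j = 2 - 4 = -2)
y(a) = 5/2 (y(a) = -5/(-2) = -5*(-½) = 5/2)
U(J) = √(-4 + J)
l = (1 + I*√3)² (l = ((1 - 2)² + √(-4 + 1))² = ((-1)² + √(-3))² = (1 + I*√3)² ≈ -2.0 + 3.4641*I)
(l*9)*(y(2) - 1*(-2)) = ((1 + I*√3)²*9)*(5/2 - 1*(-2)) = (9*(1 + I*√3)²)*(5/2 + 2) = (9*(1 + I*√3)²)*(9/2) = 81*(1 + I*√3)²/2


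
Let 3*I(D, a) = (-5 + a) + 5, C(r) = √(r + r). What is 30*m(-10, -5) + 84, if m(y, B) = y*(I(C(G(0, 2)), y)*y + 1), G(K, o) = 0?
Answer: -10216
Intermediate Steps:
C(r) = √2*√r (C(r) = √(2*r) = √2*√r)
I(D, a) = a/3 (I(D, a) = ((-5 + a) + 5)/3 = a/3)
m(y, B) = y*(1 + y²/3) (m(y, B) = y*((y/3)*y + 1) = y*(y²/3 + 1) = y*(1 + y²/3))
30*m(-10, -5) + 84 = 30*(-10 + (⅓)*(-10)³) + 84 = 30*(-10 + (⅓)*(-1000)) + 84 = 30*(-10 - 1000/3) + 84 = 30*(-1030/3) + 84 = -10300 + 84 = -10216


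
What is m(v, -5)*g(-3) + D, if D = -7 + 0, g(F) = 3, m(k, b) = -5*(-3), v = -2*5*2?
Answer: 38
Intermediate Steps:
v = -20 (v = -10*2 = -20)
m(k, b) = 15
D = -7
m(v, -5)*g(-3) + D = 15*3 - 7 = 45 - 7 = 38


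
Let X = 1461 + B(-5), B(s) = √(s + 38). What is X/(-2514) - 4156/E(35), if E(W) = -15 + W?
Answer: -873117/4190 - √33/2514 ≈ -208.38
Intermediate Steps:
B(s) = √(38 + s)
X = 1461 + √33 (X = 1461 + √(38 - 5) = 1461 + √33 ≈ 1466.7)
X/(-2514) - 4156/E(35) = (1461 + √33)/(-2514) - 4156/(-15 + 35) = (1461 + √33)*(-1/2514) - 4156/20 = (-487/838 - √33/2514) - 4156*1/20 = (-487/838 - √33/2514) - 1039/5 = -873117/4190 - √33/2514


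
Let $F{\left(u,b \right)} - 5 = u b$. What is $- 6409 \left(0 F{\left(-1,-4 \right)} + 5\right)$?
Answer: $-32045$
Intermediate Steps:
$F{\left(u,b \right)} = 5 + b u$ ($F{\left(u,b \right)} = 5 + u b = 5 + b u$)
$- 6409 \left(0 F{\left(-1,-4 \right)} + 5\right) = - 6409 \left(0 \left(5 - -4\right) + 5\right) = - 6409 \left(0 \left(5 + 4\right) + 5\right) = - 6409 \left(0 \cdot 9 + 5\right) = - 6409 \left(0 + 5\right) = \left(-6409\right) 5 = -32045$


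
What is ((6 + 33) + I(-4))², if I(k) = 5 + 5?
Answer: 2401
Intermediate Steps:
I(k) = 10
((6 + 33) + I(-4))² = ((6 + 33) + 10)² = (39 + 10)² = 49² = 2401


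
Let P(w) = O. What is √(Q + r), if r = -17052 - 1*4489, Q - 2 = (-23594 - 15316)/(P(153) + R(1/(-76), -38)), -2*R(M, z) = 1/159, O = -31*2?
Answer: I*√8129537623511/19717 ≈ 144.61*I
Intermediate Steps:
O = -62
P(w) = -62
R(M, z) = -1/318 (R(M, z) = -½/159 = -½*1/159 = -1/318)
Q = 12412814/19717 (Q = 2 + (-23594 - 15316)/(-62 - 1/318) = 2 - 38910/(-19717/318) = 2 - 38910*(-318/19717) = 2 + 12373380/19717 = 12412814/19717 ≈ 629.55)
r = -21541 (r = -17052 - 4489 = -21541)
√(Q + r) = √(12412814/19717 - 21541) = √(-412311083/19717) = I*√8129537623511/19717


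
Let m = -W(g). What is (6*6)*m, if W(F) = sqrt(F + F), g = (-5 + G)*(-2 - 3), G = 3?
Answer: -72*sqrt(5) ≈ -161.00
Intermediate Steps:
g = 10 (g = (-5 + 3)*(-2 - 3) = -2*(-5) = 10)
W(F) = sqrt(2)*sqrt(F) (W(F) = sqrt(2*F) = sqrt(2)*sqrt(F))
m = -2*sqrt(5) (m = -sqrt(2)*sqrt(10) = -2*sqrt(5) ≈ -4.4721)
(6*6)*m = (6*6)*(-2*sqrt(5)) = 36*(-2*sqrt(5)) = -72*sqrt(5)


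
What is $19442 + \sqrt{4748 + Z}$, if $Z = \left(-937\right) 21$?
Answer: $19442 + i \sqrt{14929} \approx 19442.0 + 122.18 i$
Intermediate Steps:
$Z = -19677$
$19442 + \sqrt{4748 + Z} = 19442 + \sqrt{4748 - 19677} = 19442 + \sqrt{-14929} = 19442 + i \sqrt{14929}$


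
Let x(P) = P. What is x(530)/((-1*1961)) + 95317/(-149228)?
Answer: -5019009/5521436 ≈ -0.90900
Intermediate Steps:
x(530)/((-1*1961)) + 95317/(-149228) = 530/((-1*1961)) + 95317/(-149228) = 530/(-1961) + 95317*(-1/149228) = 530*(-1/1961) - 95317/149228 = -10/37 - 95317/149228 = -5019009/5521436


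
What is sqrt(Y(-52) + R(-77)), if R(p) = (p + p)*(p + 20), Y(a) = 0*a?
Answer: sqrt(8778) ≈ 93.691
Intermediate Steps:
Y(a) = 0
R(p) = 2*p*(20 + p) (R(p) = (2*p)*(20 + p) = 2*p*(20 + p))
sqrt(Y(-52) + R(-77)) = sqrt(0 + 2*(-77)*(20 - 77)) = sqrt(0 + 2*(-77)*(-57)) = sqrt(0 + 8778) = sqrt(8778)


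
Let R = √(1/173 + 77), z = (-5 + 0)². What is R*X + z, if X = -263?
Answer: 25 - 263*√2304706/173 ≈ -2282.9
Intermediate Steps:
z = 25 (z = (-5)² = 25)
R = √2304706/173 (R = √(1/173 + 77) = √(13322/173) = √2304706/173 ≈ 8.7753)
R*X + z = (√2304706/173)*(-263) + 25 = -263*√2304706/173 + 25 = 25 - 263*√2304706/173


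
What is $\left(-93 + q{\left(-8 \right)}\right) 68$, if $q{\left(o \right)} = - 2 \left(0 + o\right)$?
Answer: $-5236$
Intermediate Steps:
$q{\left(o \right)} = - 2 o$
$\left(-93 + q{\left(-8 \right)}\right) 68 = \left(-93 - -16\right) 68 = \left(-93 + 16\right) 68 = \left(-77\right) 68 = -5236$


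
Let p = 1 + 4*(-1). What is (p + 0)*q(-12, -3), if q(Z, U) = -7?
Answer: 21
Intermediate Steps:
p = -3 (p = 1 - 4 = -3)
(p + 0)*q(-12, -3) = (-3 + 0)*(-7) = -3*(-7) = 21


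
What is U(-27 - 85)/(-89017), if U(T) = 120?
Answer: -120/89017 ≈ -0.0013481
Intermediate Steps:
U(-27 - 85)/(-89017) = 120/(-89017) = 120*(-1/89017) = -120/89017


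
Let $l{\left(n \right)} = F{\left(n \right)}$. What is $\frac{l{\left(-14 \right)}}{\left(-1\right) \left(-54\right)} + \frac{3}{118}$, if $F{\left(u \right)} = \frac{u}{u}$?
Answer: $\frac{70}{1593} \approx 0.043942$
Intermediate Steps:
$F{\left(u \right)} = 1$
$l{\left(n \right)} = 1$
$\frac{l{\left(-14 \right)}}{\left(-1\right) \left(-54\right)} + \frac{3}{118} = 1 \frac{1}{\left(-1\right) \left(-54\right)} + \frac{3}{118} = 1 \cdot \frac{1}{54} + 3 \cdot \frac{1}{118} = 1 \cdot \frac{1}{54} + \frac{3}{118} = \frac{1}{54} + \frac{3}{118} = \frac{70}{1593}$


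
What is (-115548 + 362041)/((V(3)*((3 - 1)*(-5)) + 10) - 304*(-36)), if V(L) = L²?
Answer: 246493/10864 ≈ 22.689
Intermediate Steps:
(-115548 + 362041)/((V(3)*((3 - 1)*(-5)) + 10) - 304*(-36)) = (-115548 + 362041)/((3²*((3 - 1)*(-5)) + 10) - 304*(-36)) = 246493/((9*(2*(-5)) + 10) + 10944) = 246493/((9*(-10) + 10) + 10944) = 246493/((-90 + 10) + 10944) = 246493/(-80 + 10944) = 246493/10864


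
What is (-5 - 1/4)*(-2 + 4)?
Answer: -21/2 ≈ -10.500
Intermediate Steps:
(-5 - 1/4)*(-2 + 4) = (-5 - 1*1/4)*2 = (-5 - 1/4)*2 = -21/4*2 = -21/2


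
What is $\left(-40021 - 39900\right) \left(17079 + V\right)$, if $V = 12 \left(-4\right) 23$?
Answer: $-1276737975$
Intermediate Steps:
$V = -1104$ ($V = \left(-48\right) 23 = -1104$)
$\left(-40021 - 39900\right) \left(17079 + V\right) = \left(-40021 - 39900\right) \left(17079 - 1104\right) = \left(-79921\right) 15975 = -1276737975$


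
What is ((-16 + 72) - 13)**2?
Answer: 1849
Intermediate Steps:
((-16 + 72) - 13)**2 = (56 - 13)**2 = 43**2 = 1849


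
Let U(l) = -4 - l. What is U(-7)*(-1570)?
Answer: -4710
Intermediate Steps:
U(-7)*(-1570) = (-4 - 1*(-7))*(-1570) = (-4 + 7)*(-1570) = 3*(-1570) = -4710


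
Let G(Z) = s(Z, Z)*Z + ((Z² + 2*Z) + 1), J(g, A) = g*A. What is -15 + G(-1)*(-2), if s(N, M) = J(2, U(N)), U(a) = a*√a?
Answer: -15 - 4*I ≈ -15.0 - 4.0*I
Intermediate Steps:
U(a) = a^(3/2)
J(g, A) = A*g
s(N, M) = 2*N^(3/2) (s(N, M) = N^(3/2)*2 = 2*N^(3/2))
G(Z) = 1 + Z² + 2*Z + 2*Z^(5/2) (G(Z) = (2*Z^(3/2))*Z + ((Z² + 2*Z) + 1) = 2*Z^(5/2) + (1 + Z² + 2*Z) = 1 + Z² + 2*Z + 2*Z^(5/2))
-15 + G(-1)*(-2) = -15 + (1 + (-1)² + 2*(-1) + 2*(-1)^(5/2))*(-2) = -15 + (1 + 1 - 2 + 2*I)*(-2) = -15 + (2*I)*(-2) = -15 - 4*I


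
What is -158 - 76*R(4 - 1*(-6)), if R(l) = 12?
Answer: -1070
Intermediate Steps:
-158 - 76*R(4 - 1*(-6)) = -158 - 76*12 = -158 - 912 = -1070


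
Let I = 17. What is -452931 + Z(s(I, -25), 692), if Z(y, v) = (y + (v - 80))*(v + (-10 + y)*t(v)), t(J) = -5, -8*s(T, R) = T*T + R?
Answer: 72222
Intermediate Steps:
s(T, R) = -R/8 - T**2/8 (s(T, R) = -(T*T + R)/8 = -(T**2 + R)/8 = -(R + T**2)/8 = -R/8 - T**2/8)
Z(y, v) = (-80 + v + y)*(50 + v - 5*y) (Z(y, v) = (y + (v - 80))*(v + (-10 + y)*(-5)) = (y + (-80 + v))*(v + (50 - 5*y)) = (-80 + v + y)*(50 + v - 5*y))
-452931 + Z(s(I, -25), 692) = -452931 + (-4000 + 692**2 - 30*692 - 5*(-1/8*(-25) - 1/8*17**2)**2 + 450*(-1/8*(-25) - 1/8*17**2) - 4*692*(-1/8*(-25) - 1/8*17**2)) = -452931 + (-4000 + 478864 - 20760 - 5*(25/8 - 1/8*289)**2 + 450*(25/8 - 1/8*289) - 4*692*(25/8 - 1/8*289)) = -452931 + (-4000 + 478864 - 20760 - 5*(25/8 - 289/8)**2 + 450*(25/8 - 289/8) - 4*692*(25/8 - 289/8)) = -452931 + (-4000 + 478864 - 20760 - 5*(-33)**2 + 450*(-33) - 4*692*(-33)) = -452931 + (-4000 + 478864 - 20760 - 5*1089 - 14850 + 91344) = -452931 + (-4000 + 478864 - 20760 - 5445 - 14850 + 91344) = -452931 + 525153 = 72222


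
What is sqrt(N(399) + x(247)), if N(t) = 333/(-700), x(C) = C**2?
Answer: sqrt(298941769)/70 ≈ 247.00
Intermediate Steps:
N(t) = -333/700 (N(t) = 333*(-1/700) = -333/700)
sqrt(N(399) + x(247)) = sqrt(-333/700 + 247**2) = sqrt(-333/700 + 61009) = sqrt(42705967/700) = sqrt(298941769)/70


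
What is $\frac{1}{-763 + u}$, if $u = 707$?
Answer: $- \frac{1}{56} \approx -0.017857$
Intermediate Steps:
$\frac{1}{-763 + u} = \frac{1}{-763 + 707} = \frac{1}{-56} = - \frac{1}{56}$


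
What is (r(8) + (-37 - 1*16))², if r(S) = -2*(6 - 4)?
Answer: 3249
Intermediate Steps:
r(S) = -4 (r(S) = -2*2 = -4)
(r(8) + (-37 - 1*16))² = (-4 + (-37 - 1*16))² = (-4 + (-37 - 16))² = (-4 - 53)² = (-57)² = 3249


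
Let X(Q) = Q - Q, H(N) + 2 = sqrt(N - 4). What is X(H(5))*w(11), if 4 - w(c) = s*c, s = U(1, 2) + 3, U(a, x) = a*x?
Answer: 0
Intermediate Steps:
H(N) = -2 + sqrt(-4 + N) (H(N) = -2 + sqrt(N - 4) = -2 + sqrt(-4 + N))
X(Q) = 0
s = 5 (s = 1*2 + 3 = 2 + 3 = 5)
w(c) = 4 - 5*c
X(H(5))*w(11) = 0*(4 - 5*11) = 0*(4 - 55) = 0*(-51) = 0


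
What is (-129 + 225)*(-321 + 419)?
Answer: 9408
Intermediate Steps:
(-129 + 225)*(-321 + 419) = 96*98 = 9408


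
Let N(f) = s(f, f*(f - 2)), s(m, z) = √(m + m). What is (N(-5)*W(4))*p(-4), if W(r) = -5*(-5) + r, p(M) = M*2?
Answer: -232*I*√10 ≈ -733.65*I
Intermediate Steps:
p(M) = 2*M
W(r) = 25 + r
s(m, z) = √2*√m (s(m, z) = √(2*m) = √2*√m)
N(f) = √2*√f
(N(-5)*W(4))*p(-4) = ((√2*√(-5))*(25 + 4))*(2*(-4)) = ((√2*(I*√5))*29)*(-8) = ((I*√10)*29)*(-8) = (29*I*√10)*(-8) = -232*I*√10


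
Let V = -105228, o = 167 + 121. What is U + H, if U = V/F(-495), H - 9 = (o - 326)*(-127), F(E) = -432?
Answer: 60943/12 ≈ 5078.6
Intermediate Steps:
o = 288
H = 4835 (H = 9 + (288 - 326)*(-127) = 9 - 38*(-127) = 9 + 4826 = 4835)
U = 2923/12 (U = -105228/(-432) = -105228*(-1/432) = 2923/12 ≈ 243.58)
U + H = 2923/12 + 4835 = 60943/12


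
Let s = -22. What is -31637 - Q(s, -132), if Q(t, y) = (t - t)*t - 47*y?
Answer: -37841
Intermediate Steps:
Q(t, y) = -47*y (Q(t, y) = 0*t - 47*y = 0 - 47*y = -47*y)
-31637 - Q(s, -132) = -31637 - (-47)*(-132) = -31637 - 1*6204 = -31637 - 6204 = -37841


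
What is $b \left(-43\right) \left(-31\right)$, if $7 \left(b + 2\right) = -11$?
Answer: $- \frac{33325}{7} \approx -4760.7$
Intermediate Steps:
$b = - \frac{25}{7}$ ($b = -2 + \frac{1}{7} \left(-11\right) = -2 - \frac{11}{7} = - \frac{25}{7} \approx -3.5714$)
$b \left(-43\right) \left(-31\right) = \left(- \frac{25}{7}\right) \left(-43\right) \left(-31\right) = \frac{1075}{7} \left(-31\right) = - \frac{33325}{7}$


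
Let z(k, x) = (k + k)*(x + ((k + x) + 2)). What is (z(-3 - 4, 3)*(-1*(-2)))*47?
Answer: -1316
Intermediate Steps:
z(k, x) = 2*k*(2 + k + 2*x) (z(k, x) = (2*k)*(x + (2 + k + x)) = (2*k)*(2 + k + 2*x) = 2*k*(2 + k + 2*x))
(z(-3 - 4, 3)*(-1*(-2)))*47 = ((2*(-3 - 4)*(2 + (-3 - 4) + 2*3))*(-1*(-2)))*47 = ((2*(-7)*(2 - 7 + 6))*2)*47 = ((2*(-7)*1)*2)*47 = -14*2*47 = -28*47 = -1316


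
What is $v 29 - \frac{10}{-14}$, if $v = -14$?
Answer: $- \frac{2837}{7} \approx -405.29$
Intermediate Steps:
$v 29 - \frac{10}{-14} = \left(-14\right) 29 - \frac{10}{-14} = -406 - - \frac{5}{7} = -406 + \frac{5}{7} = - \frac{2837}{7}$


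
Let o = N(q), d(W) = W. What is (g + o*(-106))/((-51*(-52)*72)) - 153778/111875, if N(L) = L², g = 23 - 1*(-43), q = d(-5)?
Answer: -218029937/157072500 ≈ -1.3881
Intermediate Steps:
q = -5
g = 66 (g = 23 + 43 = 66)
o = 25 (o = (-5)² = 25)
(g + o*(-106))/((-51*(-52)*72)) - 153778/111875 = (66 + 25*(-106))/((-51*(-52)*72)) - 153778/111875 = (66 - 2650)/((2652*72)) - 153778*1/111875 = -2584/190944 - 153778/111875 = -2584*1/190944 - 153778/111875 = -19/1404 - 153778/111875 = -218029937/157072500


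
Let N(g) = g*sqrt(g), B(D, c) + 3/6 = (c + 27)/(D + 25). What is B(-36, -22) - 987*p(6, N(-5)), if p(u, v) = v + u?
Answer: -130305/22 + 4935*I*sqrt(5) ≈ -5923.0 + 11035.0*I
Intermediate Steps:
B(D, c) = -1/2 + (27 + c)/(25 + D) (B(D, c) = -1/2 + (c + 27)/(D + 25) = -1/2 + (27 + c)/(25 + D))
N(g) = g**(3/2)
p(u, v) = u + v
B(-36, -22) - 987*p(6, N(-5)) = (29 - 1*(-36) + 2*(-22))/(2*(25 - 36)) - 987*(6 + (-5)**(3/2)) = (1/2)*(29 + 36 - 44)/(-11) - 987*(6 - 5*I*sqrt(5)) = (1/2)*(-1/11)*21 + (-5922 + 4935*I*sqrt(5)) = -21/22 + (-5922 + 4935*I*sqrt(5)) = -130305/22 + 4935*I*sqrt(5)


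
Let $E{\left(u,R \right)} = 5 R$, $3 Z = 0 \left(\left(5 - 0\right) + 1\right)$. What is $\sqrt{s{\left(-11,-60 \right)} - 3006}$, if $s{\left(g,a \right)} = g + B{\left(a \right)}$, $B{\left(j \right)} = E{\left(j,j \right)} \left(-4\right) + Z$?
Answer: $i \sqrt{1817} \approx 42.626 i$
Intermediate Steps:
$Z = 0$ ($Z = \frac{0 \left(\left(5 - 0\right) + 1\right)}{3} = \frac{0 \left(\left(5 + 0\right) + 1\right)}{3} = \frac{0 \left(5 + 1\right)}{3} = \frac{0 \cdot 6}{3} = \frac{1}{3} \cdot 0 = 0$)
$B{\left(j \right)} = - 20 j$ ($B{\left(j \right)} = 5 j \left(-4\right) + 0 = - 20 j + 0 = - 20 j$)
$s{\left(g,a \right)} = g - 20 a$
$\sqrt{s{\left(-11,-60 \right)} - 3006} = \sqrt{\left(-11 - -1200\right) - 3006} = \sqrt{\left(-11 + 1200\right) - 3006} = \sqrt{1189 - 3006} = \sqrt{-1817} = i \sqrt{1817}$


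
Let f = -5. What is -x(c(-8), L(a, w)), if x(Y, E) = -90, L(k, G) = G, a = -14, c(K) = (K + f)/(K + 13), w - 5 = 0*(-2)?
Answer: 90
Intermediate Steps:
w = 5 (w = 5 + 0*(-2) = 5 + 0 = 5)
c(K) = (-5 + K)/(13 + K) (c(K) = (K - 5)/(K + 13) = (-5 + K)/(13 + K))
-x(c(-8), L(a, w)) = -1*(-90) = 90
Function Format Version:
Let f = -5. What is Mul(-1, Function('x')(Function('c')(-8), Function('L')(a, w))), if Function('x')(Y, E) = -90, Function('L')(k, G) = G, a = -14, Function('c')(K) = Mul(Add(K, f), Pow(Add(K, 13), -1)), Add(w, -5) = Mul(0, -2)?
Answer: 90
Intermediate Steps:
w = 5 (w = Add(5, Mul(0, -2)) = Add(5, 0) = 5)
Function('c')(K) = Mul(Pow(Add(13, K), -1), Add(-5, K)) (Function('c')(K) = Mul(Add(K, -5), Pow(Add(K, 13), -1)) = Mul(Add(-5, K), Pow(Add(13, K), -1)) = Mul(Pow(Add(13, K), -1), Add(-5, K)))
Mul(-1, Function('x')(Function('c')(-8), Function('L')(a, w))) = Mul(-1, -90) = 90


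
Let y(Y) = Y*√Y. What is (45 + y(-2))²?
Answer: 2017 - 180*I*√2 ≈ 2017.0 - 254.56*I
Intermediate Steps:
y(Y) = Y^(3/2)
(45 + y(-2))² = (45 + (-2)^(3/2))² = (45 - 2*I*√2)²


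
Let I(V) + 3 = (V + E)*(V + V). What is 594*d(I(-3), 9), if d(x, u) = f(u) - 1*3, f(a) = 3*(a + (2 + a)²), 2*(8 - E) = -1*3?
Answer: 229878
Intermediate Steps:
E = 19/2 (E = 8 - (-1)*3/2 = 8 - ½*(-3) = 8 + 3/2 = 19/2 ≈ 9.5000)
I(V) = -3 + 2*V*(19/2 + V) (I(V) = -3 + (V + 19/2)*(V + V) = -3 + (19/2 + V)*(2*V) = -3 + 2*V*(19/2 + V))
f(a) = 3*a + 3*(2 + a)²
d(x, u) = -3 + 3*u + 3*(2 + u)² (d(x, u) = (3*u + 3*(2 + u)²) - 1*3 = (3*u + 3*(2 + u)²) - 3 = -3 + 3*u + 3*(2 + u)²)
594*d(I(-3), 9) = 594*(-3 + 3*9 + 3*(2 + 9)²) = 594*(-3 + 27 + 3*11²) = 594*(-3 + 27 + 3*121) = 594*(-3 + 27 + 363) = 594*387 = 229878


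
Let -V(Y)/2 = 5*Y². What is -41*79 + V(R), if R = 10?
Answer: -4239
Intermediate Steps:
V(Y) = -10*Y²
-41*79 + V(R) = -41*79 - 10*10² = -3239 - 10*100 = -3239 - 1000 = -4239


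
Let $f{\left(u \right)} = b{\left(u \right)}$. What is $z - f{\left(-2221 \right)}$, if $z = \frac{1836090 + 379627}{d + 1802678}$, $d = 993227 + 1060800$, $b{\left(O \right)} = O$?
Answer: $\frac{8567957522}{3856705} \approx 2221.6$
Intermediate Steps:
$f{\left(u \right)} = u$
$d = 2054027$
$z = \frac{2215717}{3856705}$ ($z = \frac{1836090 + 379627}{2054027 + 1802678} = \frac{2215717}{3856705} \approx 0.57451$)
$z - f{\left(-2221 \right)} = \frac{2215717}{3856705} - -2221 = \frac{2215717}{3856705} + 2221 = \frac{8567957522}{3856705}$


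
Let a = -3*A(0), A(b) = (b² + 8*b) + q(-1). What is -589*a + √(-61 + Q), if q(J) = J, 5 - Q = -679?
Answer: -1767 + √623 ≈ -1742.0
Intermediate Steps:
Q = 684 (Q = 5 - 1*(-679) = 5 + 679 = 684)
A(b) = -1 + b² + 8*b (A(b) = (b² + 8*b) - 1 = -1 + b² + 8*b)
a = 3 (a = -3*(-1 + 0² + 8*0) = -3*(-1 + 0 + 0) = -3*(-1) = 3)
-589*a + √(-61 + Q) = -589*3 + √(-61 + 684) = -1767 + √623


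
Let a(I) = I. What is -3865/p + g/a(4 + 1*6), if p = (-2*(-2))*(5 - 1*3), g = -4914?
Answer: -38981/40 ≈ -974.53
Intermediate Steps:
p = 8 (p = 4*(5 - 3) = 4*2 = 8)
-3865/p + g/a(4 + 1*6) = -3865/8 - 4914/(4 + 1*6) = -3865*⅛ - 4914/(4 + 6) = -3865/8 - 4914/10 = -3865/8 - 4914*⅒ = -3865/8 - 2457/5 = -38981/40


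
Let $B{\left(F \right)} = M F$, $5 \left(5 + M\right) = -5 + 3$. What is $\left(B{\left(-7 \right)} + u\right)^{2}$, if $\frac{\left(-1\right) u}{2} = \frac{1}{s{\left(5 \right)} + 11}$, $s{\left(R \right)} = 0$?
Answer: $\frac{4280761}{3025} \approx 1415.1$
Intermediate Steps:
$M = - \frac{27}{5}$ ($M = -5 + \frac{-5 + 3}{5} = -5 + \frac{1}{5} \left(-2\right) = -5 - \frac{2}{5} = - \frac{27}{5} \approx -5.4$)
$B{\left(F \right)} = - \frac{27 F}{5}$
$u = - \frac{2}{11}$ ($u = - \frac{2}{0 + 11} = - \frac{2}{11} \approx -0.18182$)
$\left(B{\left(-7 \right)} + u\right)^{2} = \left(\left(- \frac{27}{5}\right) \left(-7\right) - \frac{2}{11}\right)^{2} = \left(\frac{189}{5} - \frac{2}{11}\right)^{2} = \left(\frac{2069}{55}\right)^{2} = \frac{4280761}{3025}$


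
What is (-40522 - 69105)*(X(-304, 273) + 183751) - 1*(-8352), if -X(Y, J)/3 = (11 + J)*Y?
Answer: -48538332541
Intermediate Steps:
X(Y, J) = -3*Y*(11 + J) (X(Y, J) = -3*(11 + J)*Y = -3*Y*(11 + J))
(-40522 - 69105)*(X(-304, 273) + 183751) - 1*(-8352) = (-40522 - 69105)*(-3*(-304)*(11 + 273) + 183751) - 1*(-8352) = -109627*(-3*(-304)*284 + 183751) + 8352 = -109627*(259008 + 183751) + 8352 = -109627*442759 + 8352 = -48538340893 + 8352 = -48538332541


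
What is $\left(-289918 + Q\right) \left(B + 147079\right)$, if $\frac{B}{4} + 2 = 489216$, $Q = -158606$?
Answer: $-943665341940$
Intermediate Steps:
$B = 1956856$ ($B = -8 + 4 \cdot 489216 = -8 + 1956864 = 1956856$)
$\left(-289918 + Q\right) \left(B + 147079\right) = \left(-289918 - 158606\right) \left(1956856 + 147079\right) = \left(-448524\right) 2103935 = -943665341940$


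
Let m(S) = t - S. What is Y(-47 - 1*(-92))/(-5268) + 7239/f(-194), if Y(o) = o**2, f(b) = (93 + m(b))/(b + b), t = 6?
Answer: -4932331167/514508 ≈ -9586.5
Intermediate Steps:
m(S) = 6 - S
f(b) = (99 - b)/(2*b) (f(b) = (93 + (6 - b))/(b + b) = (99 - b)/((2*b)) = (99 - b)*(1/(2*b)) = (99 - b)/(2*b))
Y(-47 - 1*(-92))/(-5268) + 7239/f(-194) = (-47 - 1*(-92))**2/(-5268) + 7239/(((1/2)*(99 - 1*(-194))/(-194))) = (-47 + 92)**2*(-1/5268) + 7239/(((1/2)*(-1/194)*(99 + 194))) = 45**2*(-1/5268) + 7239/(((1/2)*(-1/194)*293)) = 2025*(-1/5268) + 7239/(-293/388) = -675/1756 + 7239*(-388/293) = -675/1756 - 2808732/293 = -4932331167/514508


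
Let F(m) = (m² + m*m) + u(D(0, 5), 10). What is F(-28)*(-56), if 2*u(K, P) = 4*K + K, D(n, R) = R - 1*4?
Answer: -87948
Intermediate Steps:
D(n, R) = -4 + R (D(n, R) = R - 4 = -4 + R)
u(K, P) = 5*K/2 (u(K, P) = (4*K + K)/2 = (5*K)/2 = 5*K/2)
F(m) = 5/2 + 2*m² (F(m) = (m² + m*m) + 5*(-4 + 5)/2 = (m² + m²) + (5/2)*1 = 2*m² + 5/2 = 5/2 + 2*m²)
F(-28)*(-56) = (5/2 + 2*(-28)²)*(-56) = (5/2 + 2*784)*(-56) = (5/2 + 1568)*(-56) = (3141/2)*(-56) = -87948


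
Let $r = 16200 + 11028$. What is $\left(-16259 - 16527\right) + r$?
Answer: $-5558$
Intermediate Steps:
$r = 27228$
$\left(-16259 - 16527\right) + r = \left(-16259 - 16527\right) + 27228 = -32786 + 27228 = -5558$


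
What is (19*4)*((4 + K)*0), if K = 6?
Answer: 0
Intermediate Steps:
(19*4)*((4 + K)*0) = (19*4)*((4 + 6)*0) = 76*(10*0) = 76*0 = 0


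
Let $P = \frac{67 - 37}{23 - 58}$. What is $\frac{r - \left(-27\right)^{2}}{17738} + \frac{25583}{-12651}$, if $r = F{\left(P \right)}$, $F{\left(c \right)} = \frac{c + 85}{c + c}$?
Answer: $- \frac{618179715}{299204584} \approx -2.0661$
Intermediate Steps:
$P = - \frac{6}{7}$ ($P = \frac{30}{-35} = 30 \left(- \frac{1}{35}\right) = - \frac{6}{7} \approx -0.85714$)
$F{\left(c \right)} = \frac{85 + c}{2 c}$
$r = - \frac{589}{12}$ ($r = \frac{85 - \frac{6}{7}}{2 \left(- \frac{6}{7}\right)} = \frac{1}{2} \left(- \frac{7}{6}\right) \frac{589}{7} = - \frac{589}{12} \approx -49.083$)
$\frac{r - \left(-27\right)^{2}}{17738} + \frac{25583}{-12651} = \frac{- \frac{589}{12} - \left(-27\right)^{2}}{17738} + \frac{25583}{-12651} = \left(- \frac{589}{12} - 729\right) \frac{1}{17738} + 25583 \left(- \frac{1}{12651}\right) = \left(- \frac{589}{12} - 729\right) \frac{1}{17738} - \frac{25583}{12651} = \left(- \frac{9337}{12}\right) \frac{1}{17738} - \frac{25583}{12651} = - \frac{9337}{212856} - \frac{25583}{12651} = - \frac{618179715}{299204584}$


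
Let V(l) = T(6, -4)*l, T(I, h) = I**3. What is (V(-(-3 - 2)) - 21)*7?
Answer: 7413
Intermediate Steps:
V(l) = 216*l (V(l) = 6**3*l = 216*l)
(V(-(-3 - 2)) - 21)*7 = (216*(-(-3 - 2)) - 21)*7 = (216*(-1*(-5)) - 21)*7 = (216*5 - 21)*7 = (1080 - 21)*7 = 1059*7 = 7413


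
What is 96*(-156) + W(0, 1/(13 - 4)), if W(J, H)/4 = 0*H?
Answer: -14976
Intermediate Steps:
W(J, H) = 0 (W(J, H) = 4*(0*H) = 4*0 = 0)
96*(-156) + W(0, 1/(13 - 4)) = 96*(-156) + 0 = -14976 + 0 = -14976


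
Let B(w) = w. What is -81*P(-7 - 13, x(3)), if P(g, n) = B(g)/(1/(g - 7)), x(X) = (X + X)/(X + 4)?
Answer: -43740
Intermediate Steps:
x(X) = 2*X/(4 + X) (x(X) = (2*X)/(4 + X) = 2*X/(4 + X))
P(g, n) = g*(-7 + g) (P(g, n) = g/(1/(g - 7)) = g/(1/(-7 + g)) = g*(-7 + g))
-81*P(-7 - 13, x(3)) = -81*(-7 - 13)*(-7 + (-7 - 13)) = -(-1620)*(-7 - 20) = -(-1620)*(-27) = -81*540 = -43740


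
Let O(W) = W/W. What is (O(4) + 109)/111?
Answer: 110/111 ≈ 0.99099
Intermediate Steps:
O(W) = 1
(O(4) + 109)/111 = (1 + 109)/111 = 110*(1/111) = 110/111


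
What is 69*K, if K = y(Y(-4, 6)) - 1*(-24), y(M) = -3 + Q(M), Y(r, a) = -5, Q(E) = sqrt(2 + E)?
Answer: 1449 + 69*I*sqrt(3) ≈ 1449.0 + 119.51*I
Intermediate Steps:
y(M) = -3 + sqrt(2 + M)
K = 21 + I*sqrt(3) (K = (-3 + sqrt(2 - 5)) - 1*(-24) = (-3 + sqrt(-3)) + 24 = (-3 + I*sqrt(3)) + 24 = 21 + I*sqrt(3) ≈ 21.0 + 1.732*I)
69*K = 69*(21 + I*sqrt(3)) = 1449 + 69*I*sqrt(3)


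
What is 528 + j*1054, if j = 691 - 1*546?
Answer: 153358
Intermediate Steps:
j = 145 (j = 691 - 546 = 145)
528 + j*1054 = 528 + 145*1054 = 528 + 152830 = 153358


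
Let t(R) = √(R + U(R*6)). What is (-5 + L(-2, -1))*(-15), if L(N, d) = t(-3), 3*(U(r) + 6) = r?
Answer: 75 - 15*I*√15 ≈ 75.0 - 58.095*I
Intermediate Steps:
U(r) = -6 + r/3
t(R) = √(-6 + 3*R) (t(R) = √(R + (-6 + (R*6)/3)) = √(R + (-6 + (6*R)/3)) = √(R + (-6 + 2*R)) = √(-6 + 3*R))
L(N, d) = I*√15 (L(N, d) = √(-6 + 3*(-3)) = √(-6 - 9) = √(-15) = I*√15)
(-5 + L(-2, -1))*(-15) = (-5 + I*√15)*(-15) = 75 - 15*I*√15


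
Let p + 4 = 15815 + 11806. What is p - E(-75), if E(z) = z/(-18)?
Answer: 165677/6 ≈ 27613.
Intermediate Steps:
E(z) = -z/18 (E(z) = z*(-1/18) = -z/18)
p = 27617 (p = -4 + (15815 + 11806) = -4 + 27621 = 27617)
p - E(-75) = 27617 - (-1)*(-75)/18 = 27617 - 1*25/6 = 27617 - 25/6 = 165677/6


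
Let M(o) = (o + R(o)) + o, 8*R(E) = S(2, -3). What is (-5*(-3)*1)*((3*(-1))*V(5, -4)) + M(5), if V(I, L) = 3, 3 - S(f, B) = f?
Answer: -999/8 ≈ -124.88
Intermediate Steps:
S(f, B) = 3 - f
R(E) = ⅛ (R(E) = (3 - 1*2)/8 = (3 - 2)/8 = (⅛)*1 = ⅛)
M(o) = ⅛ + 2*o (M(o) = (o + ⅛) + o = (⅛ + o) + o = ⅛ + 2*o)
(-5*(-3)*1)*((3*(-1))*V(5, -4)) + M(5) = (-5*(-3)*1)*((3*(-1))*3) + (⅛ + 2*5) = (15*1)*(-3*3) + (⅛ + 10) = 15*(-9) + 81/8 = -135 + 81/8 = -999/8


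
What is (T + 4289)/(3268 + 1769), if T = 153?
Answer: 4442/5037 ≈ 0.88187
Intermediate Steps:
(T + 4289)/(3268 + 1769) = (153 + 4289)/(3268 + 1769) = 4442/5037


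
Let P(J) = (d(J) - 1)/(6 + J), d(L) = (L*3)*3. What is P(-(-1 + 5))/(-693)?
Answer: 37/1386 ≈ 0.026696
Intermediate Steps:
d(L) = 9*L (d(L) = (3*L)*3 = 9*L)
P(J) = (-1 + 9*J)/(6 + J) (P(J) = (9*J - 1)/(6 + J) = (-1 + 9*J)/(6 + J))
P(-(-1 + 5))/(-693) = ((-1 + 9*(-(-1 + 5)))/(6 - (-1 + 5)))/(-693) = ((-1 + 9*(-1*4))/(6 - 1*4))*(-1/693) = ((-1 + 9*(-4))/(6 - 4))*(-1/693) = ((-1 - 36)/2)*(-1/693) = ((½)*(-37))*(-1/693) = -37/2*(-1/693) = 37/1386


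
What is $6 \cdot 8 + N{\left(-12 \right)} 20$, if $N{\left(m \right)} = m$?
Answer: $-192$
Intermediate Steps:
$6 \cdot 8 + N{\left(-12 \right)} 20 = 6 \cdot 8 - 240 = 48 - 240 = -192$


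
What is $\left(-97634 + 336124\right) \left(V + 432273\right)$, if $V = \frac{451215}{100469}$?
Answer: $\frac{10357736904729480}{100469} \approx 1.0309 \cdot 10^{11}$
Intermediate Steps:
$V = \frac{451215}{100469}$ ($V = 451215 \cdot \frac{1}{100469} = \frac{451215}{100469} \approx 4.4911$)
$\left(-97634 + 336124\right) \left(V + 432273\right) = \left(-97634 + 336124\right) \left(\frac{451215}{100469} + 432273\right) = 238490 \cdot \frac{43430487252}{100469} = \frac{10357736904729480}{100469}$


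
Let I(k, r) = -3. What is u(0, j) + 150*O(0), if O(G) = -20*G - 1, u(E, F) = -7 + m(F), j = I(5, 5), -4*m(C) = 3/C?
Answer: -627/4 ≈ -156.75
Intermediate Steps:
m(C) = -3/(4*C)
j = -3
u(E, F) = -7 - 3/(4*F)
O(G) = -1 - 20*G
u(0, j) + 150*O(0) = (-7 - ¾/(-3)) + 150*(-1 - 20*0) = (-7 - ¾*(-⅓)) + 150*(-1 + 0) = (-7 + ¼) + 150*(-1) = -27/4 - 150 = -627/4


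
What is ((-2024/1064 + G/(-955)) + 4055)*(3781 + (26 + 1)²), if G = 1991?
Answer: 464114545114/25403 ≈ 1.8270e+7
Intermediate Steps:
((-2024/1064 + G/(-955)) + 4055)*(3781 + (26 + 1)²) = ((-2024/1064 + 1991/(-955)) + 4055)*(3781 + (26 + 1)²) = ((-2024*1/1064 + 1991*(-1/955)) + 4055)*(3781 + 27²) = ((-253/133 - 1991/955) + 4055)*(3781 + 729) = (-506418/127015 + 4055)*4510 = (514539407/127015)*4510 = 464114545114/25403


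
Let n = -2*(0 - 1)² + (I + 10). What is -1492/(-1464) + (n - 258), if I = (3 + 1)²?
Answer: -85271/366 ≈ -232.98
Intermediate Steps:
I = 16 (I = 4² = 16)
n = 24 (n = -2*(0 - 1)² + (16 + 10) = -2*(-1)² + 26 = -2*1 + 26 = -2 + 26 = 24)
-1492/(-1464) + (n - 258) = -1492/(-1464) + (24 - 258) = -1492*(-1/1464) - 234 = 373/366 - 234 = -85271/366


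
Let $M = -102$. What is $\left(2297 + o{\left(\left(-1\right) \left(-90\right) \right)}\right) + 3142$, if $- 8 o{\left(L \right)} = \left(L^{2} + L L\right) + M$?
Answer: $\frac{13707}{4} \approx 3426.8$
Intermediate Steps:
$o{\left(L \right)} = \frac{51}{4} - \frac{L^{2}}{4}$ ($o{\left(L \right)} = - \frac{\left(L^{2} + L L\right) - 102}{8} = - \frac{\left(L^{2} + L^{2}\right) - 102}{8} = - \frac{2 L^{2} - 102}{8} = - \frac{-102 + 2 L^{2}}{8} = \frac{51}{4} - \frac{L^{2}}{4}$)
$\left(2297 + o{\left(\left(-1\right) \left(-90\right) \right)}\right) + 3142 = \left(2297 + \left(\frac{51}{4} - \frac{\left(\left(-1\right) \left(-90\right)\right)^{2}}{4}\right)\right) + 3142 = \left(2297 + \left(\frac{51}{4} - \frac{90^{2}}{4}\right)\right) + 3142 = \left(2297 + \left(\frac{51}{4} - 2025\right)\right) + 3142 = \left(2297 - \frac{8049}{4}\right) + 3142 = \frac{1139}{4} + 3142 = \frac{13707}{4}$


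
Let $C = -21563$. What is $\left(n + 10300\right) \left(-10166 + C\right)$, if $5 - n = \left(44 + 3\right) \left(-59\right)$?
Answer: $-414951862$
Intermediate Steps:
$n = 2778$ ($n = 5 - \left(44 + 3\right) \left(-59\right) = 5 - 47 \left(-59\right) = 5 - -2773 = 5 + 2773 = 2778$)
$\left(n + 10300\right) \left(-10166 + C\right) = \left(2778 + 10300\right) \left(-10166 - 21563\right) = 13078 \left(-31729\right) = -414951862$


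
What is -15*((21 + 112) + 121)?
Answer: -3810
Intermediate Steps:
-15*((21 + 112) + 121) = -15*(133 + 121) = -15*254 = -3810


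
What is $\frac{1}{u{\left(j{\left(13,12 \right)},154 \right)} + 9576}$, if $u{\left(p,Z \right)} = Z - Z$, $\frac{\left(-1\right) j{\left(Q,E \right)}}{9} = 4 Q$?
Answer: $\frac{1}{9576} \approx 0.00010443$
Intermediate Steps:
$j{\left(Q,E \right)} = - 36 Q$ ($j{\left(Q,E \right)} = - 9 \cdot 4 Q = - 36 Q$)
$u{\left(p,Z \right)} = 0$
$\frac{1}{u{\left(j{\left(13,12 \right)},154 \right)} + 9576} = \frac{1}{0 + 9576} = \frac{1}{9576}$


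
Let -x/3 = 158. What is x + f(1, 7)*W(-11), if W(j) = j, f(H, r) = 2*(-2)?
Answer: -430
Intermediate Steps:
x = -474 (x = -3*158 = -474)
f(H, r) = -4
x + f(1, 7)*W(-11) = -474 - 4*(-11) = -474 + 44 = -430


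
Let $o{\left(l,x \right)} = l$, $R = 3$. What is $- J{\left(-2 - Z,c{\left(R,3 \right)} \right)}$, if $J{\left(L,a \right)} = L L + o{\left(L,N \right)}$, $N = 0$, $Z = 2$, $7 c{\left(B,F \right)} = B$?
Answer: $-12$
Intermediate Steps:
$c{\left(B,F \right)} = \frac{B}{7}$
$J{\left(L,a \right)} = L + L^{2}$ ($J{\left(L,a \right)} = L L + L = L^{2} + L = L + L^{2}$)
$- J{\left(-2 - Z,c{\left(R,3 \right)} \right)} = - \left(-2 - 2\right) \left(1 - 4\right) = - \left(-4\right) \left(1 - 4\right) = - \left(-4\right) \left(-3\right) = \left(-1\right) 12 = -12$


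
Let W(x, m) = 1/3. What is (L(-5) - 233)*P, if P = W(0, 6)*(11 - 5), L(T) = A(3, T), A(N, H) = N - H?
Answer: -450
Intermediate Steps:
W(x, m) = ⅓
L(T) = 3 - T
P = 2 (P = (11 - 5)/3 = (⅓)*6 = 2)
(L(-5) - 233)*P = ((3 - 1*(-5)) - 233)*2 = ((3 + 5) - 233)*2 = (8 - 233)*2 = -225*2 = -450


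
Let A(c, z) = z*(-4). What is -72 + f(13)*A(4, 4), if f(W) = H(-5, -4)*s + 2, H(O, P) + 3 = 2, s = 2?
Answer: -72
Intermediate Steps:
H(O, P) = -1 (H(O, P) = -3 + 2 = -1)
A(c, z) = -4*z
f(W) = 0 (f(W) = -1*2 + 2 = -2 + 2 = 0)
-72 + f(13)*A(4, 4) = -72 + 0*(-4*4) = -72 + 0*(-16) = -72 + 0 = -72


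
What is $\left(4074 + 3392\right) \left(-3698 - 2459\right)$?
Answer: $-45968162$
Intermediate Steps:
$\left(4074 + 3392\right) \left(-3698 - 2459\right) = 7466 \left(-6157\right) = -45968162$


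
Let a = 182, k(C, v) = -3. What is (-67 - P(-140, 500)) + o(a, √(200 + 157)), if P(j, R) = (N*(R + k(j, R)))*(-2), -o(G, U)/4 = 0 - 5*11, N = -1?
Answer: -841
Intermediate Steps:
o(G, U) = 220 (o(G, U) = -4*(0 - 5*11) = -4*(0 - 55) = -4*(-55) = 220)
P(j, R) = -6 + 2*R (P(j, R) = -(R - 3)*(-2) = -(-3 + R)*(-2) = (3 - R)*(-2) = -6 + 2*R)
(-67 - P(-140, 500)) + o(a, √(200 + 157)) = (-67 - (-6 + 2*500)) + 220 = (-67 - (-6 + 1000)) + 220 = (-67 - 1*994) + 220 = (-67 - 994) + 220 = -1061 + 220 = -841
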